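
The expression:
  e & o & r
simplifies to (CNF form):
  e & o & r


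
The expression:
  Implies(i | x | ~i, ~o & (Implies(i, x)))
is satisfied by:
  {x: True, i: False, o: False}
  {i: False, o: False, x: False}
  {x: True, i: True, o: False}


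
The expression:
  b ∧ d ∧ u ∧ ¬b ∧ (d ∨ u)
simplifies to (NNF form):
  False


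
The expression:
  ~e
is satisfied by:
  {e: False}


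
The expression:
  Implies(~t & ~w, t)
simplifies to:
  t | w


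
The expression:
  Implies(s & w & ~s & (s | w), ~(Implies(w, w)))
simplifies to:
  True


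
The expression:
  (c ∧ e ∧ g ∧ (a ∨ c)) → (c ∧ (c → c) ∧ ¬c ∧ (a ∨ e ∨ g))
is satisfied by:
  {g: False, c: False, e: False}
  {e: True, g: False, c: False}
  {c: True, g: False, e: False}
  {e: True, c: True, g: False}
  {g: True, e: False, c: False}
  {e: True, g: True, c: False}
  {c: True, g: True, e: False}


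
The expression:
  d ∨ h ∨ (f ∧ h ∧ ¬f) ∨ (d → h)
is always true.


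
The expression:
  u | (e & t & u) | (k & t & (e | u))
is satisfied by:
  {k: True, u: True, t: True, e: True}
  {k: True, u: True, t: True, e: False}
  {k: True, u: True, e: True, t: False}
  {k: True, u: True, e: False, t: False}
  {u: True, t: True, e: True, k: False}
  {u: True, t: True, e: False, k: False}
  {u: True, t: False, e: True, k: False}
  {u: True, t: False, e: False, k: False}
  {k: True, t: True, e: True, u: False}


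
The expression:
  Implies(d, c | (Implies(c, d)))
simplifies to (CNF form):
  True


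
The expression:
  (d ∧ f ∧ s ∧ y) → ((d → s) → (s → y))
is always true.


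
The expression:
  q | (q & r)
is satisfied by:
  {q: True}


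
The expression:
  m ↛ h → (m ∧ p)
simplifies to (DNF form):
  h ∨ p ∨ ¬m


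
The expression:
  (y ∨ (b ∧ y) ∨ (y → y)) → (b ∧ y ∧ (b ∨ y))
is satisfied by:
  {b: True, y: True}


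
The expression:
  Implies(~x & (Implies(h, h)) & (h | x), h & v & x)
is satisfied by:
  {x: True, h: False}
  {h: False, x: False}
  {h: True, x: True}


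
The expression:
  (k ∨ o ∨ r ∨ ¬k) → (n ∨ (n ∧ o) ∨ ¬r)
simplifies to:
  n ∨ ¬r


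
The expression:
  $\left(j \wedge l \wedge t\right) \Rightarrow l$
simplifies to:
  $\text{True}$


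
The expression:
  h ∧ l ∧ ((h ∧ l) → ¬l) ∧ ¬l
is never true.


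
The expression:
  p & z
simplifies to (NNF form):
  p & z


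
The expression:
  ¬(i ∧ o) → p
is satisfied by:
  {o: True, p: True, i: True}
  {o: True, p: True, i: False}
  {p: True, i: True, o: False}
  {p: True, i: False, o: False}
  {o: True, i: True, p: False}


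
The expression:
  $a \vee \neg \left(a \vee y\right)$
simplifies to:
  $a \vee \neg y$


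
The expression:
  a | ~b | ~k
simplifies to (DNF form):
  a | ~b | ~k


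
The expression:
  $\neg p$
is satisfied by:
  {p: False}


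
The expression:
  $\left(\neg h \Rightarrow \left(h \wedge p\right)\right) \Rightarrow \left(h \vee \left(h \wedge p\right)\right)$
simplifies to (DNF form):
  $\text{True}$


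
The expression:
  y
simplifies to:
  y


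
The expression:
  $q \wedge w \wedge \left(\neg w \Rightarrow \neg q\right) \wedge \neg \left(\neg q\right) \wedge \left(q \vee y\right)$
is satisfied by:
  {w: True, q: True}


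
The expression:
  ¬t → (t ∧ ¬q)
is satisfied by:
  {t: True}


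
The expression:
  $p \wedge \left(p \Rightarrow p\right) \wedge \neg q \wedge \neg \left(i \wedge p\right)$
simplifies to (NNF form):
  $p \wedge \neg i \wedge \neg q$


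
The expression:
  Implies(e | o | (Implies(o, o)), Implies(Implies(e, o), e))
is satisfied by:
  {e: True}


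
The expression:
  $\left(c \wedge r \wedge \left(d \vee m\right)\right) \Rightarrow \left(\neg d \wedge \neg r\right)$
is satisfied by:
  {m: False, c: False, r: False, d: False}
  {d: True, m: False, c: False, r: False}
  {m: True, d: False, c: False, r: False}
  {d: True, m: True, c: False, r: False}
  {r: True, d: False, m: False, c: False}
  {r: True, d: True, m: False, c: False}
  {r: True, m: True, d: False, c: False}
  {r: True, d: True, m: True, c: False}
  {c: True, r: False, m: False, d: False}
  {c: True, d: True, r: False, m: False}
  {c: True, m: True, r: False, d: False}
  {d: True, c: True, m: True, r: False}
  {c: True, r: True, d: False, m: False}


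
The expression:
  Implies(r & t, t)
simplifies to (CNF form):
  True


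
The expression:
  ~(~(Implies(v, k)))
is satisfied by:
  {k: True, v: False}
  {v: False, k: False}
  {v: True, k: True}


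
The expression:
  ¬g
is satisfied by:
  {g: False}


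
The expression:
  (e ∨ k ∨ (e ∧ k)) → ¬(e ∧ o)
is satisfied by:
  {e: False, o: False}
  {o: True, e: False}
  {e: True, o: False}


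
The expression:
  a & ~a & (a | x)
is never true.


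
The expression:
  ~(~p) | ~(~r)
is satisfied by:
  {r: True, p: True}
  {r: True, p: False}
  {p: True, r: False}


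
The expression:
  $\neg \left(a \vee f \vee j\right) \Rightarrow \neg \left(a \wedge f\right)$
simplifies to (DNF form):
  $\text{True}$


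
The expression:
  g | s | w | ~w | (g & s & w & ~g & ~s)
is always true.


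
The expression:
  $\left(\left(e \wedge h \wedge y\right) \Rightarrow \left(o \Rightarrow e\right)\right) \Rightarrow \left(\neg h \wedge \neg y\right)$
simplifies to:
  $\neg h \wedge \neg y$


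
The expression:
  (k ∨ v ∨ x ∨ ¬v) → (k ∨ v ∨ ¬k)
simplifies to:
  True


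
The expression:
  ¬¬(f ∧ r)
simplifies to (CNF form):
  f ∧ r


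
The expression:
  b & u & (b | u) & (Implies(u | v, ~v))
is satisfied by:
  {u: True, b: True, v: False}


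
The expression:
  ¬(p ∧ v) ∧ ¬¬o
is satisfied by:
  {o: True, p: False, v: False}
  {v: True, o: True, p: False}
  {p: True, o: True, v: False}


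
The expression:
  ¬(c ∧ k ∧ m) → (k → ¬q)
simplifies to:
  (c ∧ m) ∨ ¬k ∨ ¬q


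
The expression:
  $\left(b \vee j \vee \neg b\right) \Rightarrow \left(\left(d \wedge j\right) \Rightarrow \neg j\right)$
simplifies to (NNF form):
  $\neg d \vee \neg j$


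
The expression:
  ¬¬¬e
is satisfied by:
  {e: False}


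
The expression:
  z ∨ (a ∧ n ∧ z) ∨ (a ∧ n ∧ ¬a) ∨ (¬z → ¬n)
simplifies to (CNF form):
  z ∨ ¬n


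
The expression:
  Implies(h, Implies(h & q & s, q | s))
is always true.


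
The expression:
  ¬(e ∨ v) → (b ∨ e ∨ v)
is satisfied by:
  {b: True, v: True, e: True}
  {b: True, v: True, e: False}
  {b: True, e: True, v: False}
  {b: True, e: False, v: False}
  {v: True, e: True, b: False}
  {v: True, e: False, b: False}
  {e: True, v: False, b: False}


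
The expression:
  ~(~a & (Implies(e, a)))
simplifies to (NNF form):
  a | e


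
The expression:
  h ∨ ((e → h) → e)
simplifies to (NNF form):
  e ∨ h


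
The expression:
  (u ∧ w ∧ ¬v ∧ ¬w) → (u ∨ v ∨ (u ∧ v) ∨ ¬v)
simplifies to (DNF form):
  True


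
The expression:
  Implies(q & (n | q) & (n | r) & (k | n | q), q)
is always true.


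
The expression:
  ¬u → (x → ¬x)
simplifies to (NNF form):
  u ∨ ¬x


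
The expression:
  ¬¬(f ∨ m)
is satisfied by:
  {m: True, f: True}
  {m: True, f: False}
  {f: True, m: False}


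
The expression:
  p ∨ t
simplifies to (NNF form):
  p ∨ t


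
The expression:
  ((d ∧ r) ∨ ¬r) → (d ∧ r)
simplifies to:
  r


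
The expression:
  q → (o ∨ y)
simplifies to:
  o ∨ y ∨ ¬q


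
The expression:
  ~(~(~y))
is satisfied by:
  {y: False}


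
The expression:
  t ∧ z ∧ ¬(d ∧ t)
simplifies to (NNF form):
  t ∧ z ∧ ¬d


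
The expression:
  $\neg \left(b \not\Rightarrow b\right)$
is always true.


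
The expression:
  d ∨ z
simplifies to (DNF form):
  d ∨ z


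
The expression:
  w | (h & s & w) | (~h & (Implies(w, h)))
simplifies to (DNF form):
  w | ~h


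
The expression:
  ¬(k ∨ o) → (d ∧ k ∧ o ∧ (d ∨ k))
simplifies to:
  k ∨ o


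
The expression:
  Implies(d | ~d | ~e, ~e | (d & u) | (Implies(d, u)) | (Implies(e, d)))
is always true.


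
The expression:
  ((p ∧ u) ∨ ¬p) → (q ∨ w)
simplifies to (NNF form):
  q ∨ w ∨ (p ∧ ¬u)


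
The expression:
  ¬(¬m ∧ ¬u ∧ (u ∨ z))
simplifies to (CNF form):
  m ∨ u ∨ ¬z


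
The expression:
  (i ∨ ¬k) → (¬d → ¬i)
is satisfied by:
  {d: True, i: False}
  {i: False, d: False}
  {i: True, d: True}


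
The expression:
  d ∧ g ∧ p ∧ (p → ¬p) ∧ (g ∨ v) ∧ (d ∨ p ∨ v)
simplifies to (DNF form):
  False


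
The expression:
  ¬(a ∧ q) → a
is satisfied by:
  {a: True}


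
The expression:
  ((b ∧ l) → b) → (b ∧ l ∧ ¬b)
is never true.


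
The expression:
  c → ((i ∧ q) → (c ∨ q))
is always true.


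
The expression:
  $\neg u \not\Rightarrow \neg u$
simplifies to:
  $\text{False}$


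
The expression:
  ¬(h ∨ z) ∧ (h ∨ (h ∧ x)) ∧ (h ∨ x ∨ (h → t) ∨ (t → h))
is never true.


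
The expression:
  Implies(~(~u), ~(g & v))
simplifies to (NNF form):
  ~g | ~u | ~v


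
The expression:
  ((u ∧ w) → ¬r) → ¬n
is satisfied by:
  {u: True, w: True, r: True, n: False}
  {u: True, w: True, r: False, n: False}
  {u: True, r: True, w: False, n: False}
  {u: True, r: False, w: False, n: False}
  {w: True, r: True, u: False, n: False}
  {w: True, r: False, u: False, n: False}
  {r: True, u: False, w: False, n: False}
  {r: False, u: False, w: False, n: False}
  {n: True, u: True, w: True, r: True}


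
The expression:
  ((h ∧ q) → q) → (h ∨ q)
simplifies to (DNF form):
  h ∨ q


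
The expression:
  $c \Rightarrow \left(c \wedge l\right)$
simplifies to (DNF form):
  $l \vee \neg c$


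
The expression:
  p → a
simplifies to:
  a ∨ ¬p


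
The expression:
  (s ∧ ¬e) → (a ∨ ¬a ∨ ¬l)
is always true.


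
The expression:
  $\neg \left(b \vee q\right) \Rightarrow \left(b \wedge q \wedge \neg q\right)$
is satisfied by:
  {b: True, q: True}
  {b: True, q: False}
  {q: True, b: False}


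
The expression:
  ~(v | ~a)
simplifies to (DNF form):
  a & ~v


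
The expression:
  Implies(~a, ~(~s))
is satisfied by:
  {a: True, s: True}
  {a: True, s: False}
  {s: True, a: False}


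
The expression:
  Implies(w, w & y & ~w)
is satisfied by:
  {w: False}


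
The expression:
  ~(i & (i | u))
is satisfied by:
  {i: False}


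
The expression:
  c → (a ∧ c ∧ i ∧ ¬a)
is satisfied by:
  {c: False}


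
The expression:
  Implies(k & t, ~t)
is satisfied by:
  {k: False, t: False}
  {t: True, k: False}
  {k: True, t: False}


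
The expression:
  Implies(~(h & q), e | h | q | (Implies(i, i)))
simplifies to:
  True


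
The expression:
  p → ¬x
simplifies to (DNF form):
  ¬p ∨ ¬x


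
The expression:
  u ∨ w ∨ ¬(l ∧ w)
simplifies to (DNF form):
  True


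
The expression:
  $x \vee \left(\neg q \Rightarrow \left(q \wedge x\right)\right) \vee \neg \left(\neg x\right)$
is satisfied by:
  {x: True, q: True}
  {x: True, q: False}
  {q: True, x: False}


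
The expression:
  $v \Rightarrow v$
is always true.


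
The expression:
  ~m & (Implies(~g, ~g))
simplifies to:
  ~m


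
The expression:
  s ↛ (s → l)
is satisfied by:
  {s: True, l: False}


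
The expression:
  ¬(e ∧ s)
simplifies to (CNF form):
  ¬e ∨ ¬s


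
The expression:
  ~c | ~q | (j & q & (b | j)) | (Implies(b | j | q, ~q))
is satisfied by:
  {j: True, c: False, q: False}
  {j: False, c: False, q: False}
  {q: True, j: True, c: False}
  {q: True, j: False, c: False}
  {c: True, j: True, q: False}
  {c: True, j: False, q: False}
  {c: True, q: True, j: True}


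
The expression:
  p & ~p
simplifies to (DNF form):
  False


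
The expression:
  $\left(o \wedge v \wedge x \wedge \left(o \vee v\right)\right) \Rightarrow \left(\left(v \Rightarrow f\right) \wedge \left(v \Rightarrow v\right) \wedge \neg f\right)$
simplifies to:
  $\neg o \vee \neg v \vee \neg x$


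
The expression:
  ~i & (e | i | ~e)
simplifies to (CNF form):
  ~i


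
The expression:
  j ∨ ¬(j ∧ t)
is always true.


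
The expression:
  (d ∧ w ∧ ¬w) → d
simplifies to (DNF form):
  True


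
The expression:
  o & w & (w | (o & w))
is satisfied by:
  {w: True, o: True}


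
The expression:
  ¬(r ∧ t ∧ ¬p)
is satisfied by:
  {p: True, t: False, r: False}
  {p: False, t: False, r: False}
  {r: True, p: True, t: False}
  {r: True, p: False, t: False}
  {t: True, p: True, r: False}
  {t: True, p: False, r: False}
  {t: True, r: True, p: True}


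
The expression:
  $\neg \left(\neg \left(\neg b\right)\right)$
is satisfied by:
  {b: False}


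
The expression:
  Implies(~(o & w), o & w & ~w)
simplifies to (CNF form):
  o & w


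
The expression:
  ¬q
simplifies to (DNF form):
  ¬q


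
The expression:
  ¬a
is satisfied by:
  {a: False}


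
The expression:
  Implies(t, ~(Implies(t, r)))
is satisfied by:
  {t: False, r: False}
  {r: True, t: False}
  {t: True, r: False}


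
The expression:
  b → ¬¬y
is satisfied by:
  {y: True, b: False}
  {b: False, y: False}
  {b: True, y: True}


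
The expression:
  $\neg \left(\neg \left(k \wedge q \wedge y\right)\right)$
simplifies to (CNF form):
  $k \wedge q \wedge y$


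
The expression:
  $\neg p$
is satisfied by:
  {p: False}


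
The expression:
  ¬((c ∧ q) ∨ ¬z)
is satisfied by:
  {z: True, c: False, q: False}
  {z: True, q: True, c: False}
  {z: True, c: True, q: False}


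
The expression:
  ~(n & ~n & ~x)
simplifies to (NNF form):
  True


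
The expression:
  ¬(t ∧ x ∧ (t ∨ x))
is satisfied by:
  {t: False, x: False}
  {x: True, t: False}
  {t: True, x: False}


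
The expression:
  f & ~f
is never true.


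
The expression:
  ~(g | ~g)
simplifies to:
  False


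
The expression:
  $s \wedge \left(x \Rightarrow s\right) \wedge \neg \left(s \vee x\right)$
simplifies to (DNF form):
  $\text{False}$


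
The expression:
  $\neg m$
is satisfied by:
  {m: False}


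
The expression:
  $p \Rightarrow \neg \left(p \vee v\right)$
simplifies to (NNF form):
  $\neg p$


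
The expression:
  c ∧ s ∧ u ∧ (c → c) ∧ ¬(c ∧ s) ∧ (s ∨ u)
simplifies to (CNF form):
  False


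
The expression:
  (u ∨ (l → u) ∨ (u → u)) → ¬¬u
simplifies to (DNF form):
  u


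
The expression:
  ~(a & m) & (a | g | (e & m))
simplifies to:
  (a & ~m) | (g & ~a) | (e & m & ~a)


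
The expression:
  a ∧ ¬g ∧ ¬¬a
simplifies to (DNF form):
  a ∧ ¬g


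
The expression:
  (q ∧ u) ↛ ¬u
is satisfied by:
  {u: True, q: True}


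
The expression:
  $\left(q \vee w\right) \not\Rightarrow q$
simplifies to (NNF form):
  $w \wedge \neg q$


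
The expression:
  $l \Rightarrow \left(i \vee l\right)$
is always true.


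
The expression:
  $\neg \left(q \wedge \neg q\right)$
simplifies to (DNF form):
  $\text{True}$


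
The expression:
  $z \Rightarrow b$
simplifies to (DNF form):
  $b \vee \neg z$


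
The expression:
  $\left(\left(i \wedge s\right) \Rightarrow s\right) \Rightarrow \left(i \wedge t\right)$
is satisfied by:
  {t: True, i: True}


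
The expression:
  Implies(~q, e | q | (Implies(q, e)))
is always true.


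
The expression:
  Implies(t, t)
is always true.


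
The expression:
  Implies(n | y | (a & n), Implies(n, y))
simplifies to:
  y | ~n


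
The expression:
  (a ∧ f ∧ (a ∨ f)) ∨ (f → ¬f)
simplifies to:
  a ∨ ¬f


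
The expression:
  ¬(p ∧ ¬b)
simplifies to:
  b ∨ ¬p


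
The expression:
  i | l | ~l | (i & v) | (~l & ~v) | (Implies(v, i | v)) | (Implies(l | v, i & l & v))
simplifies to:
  True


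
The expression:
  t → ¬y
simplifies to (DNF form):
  ¬t ∨ ¬y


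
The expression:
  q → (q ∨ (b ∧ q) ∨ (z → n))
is always true.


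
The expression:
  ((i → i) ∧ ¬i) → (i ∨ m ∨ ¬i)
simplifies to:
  True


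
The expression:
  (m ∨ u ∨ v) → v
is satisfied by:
  {v: True, m: False, u: False}
  {v: True, u: True, m: False}
  {v: True, m: True, u: False}
  {v: True, u: True, m: True}
  {u: False, m: False, v: False}


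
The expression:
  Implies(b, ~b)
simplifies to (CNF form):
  ~b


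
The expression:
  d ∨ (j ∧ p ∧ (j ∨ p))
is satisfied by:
  {d: True, p: True, j: True}
  {d: True, p: True, j: False}
  {d: True, j: True, p: False}
  {d: True, j: False, p: False}
  {p: True, j: True, d: False}


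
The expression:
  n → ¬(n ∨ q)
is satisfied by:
  {n: False}


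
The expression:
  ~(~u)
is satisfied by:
  {u: True}


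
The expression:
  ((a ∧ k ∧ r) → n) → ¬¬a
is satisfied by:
  {a: True}


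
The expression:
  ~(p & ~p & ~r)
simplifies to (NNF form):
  True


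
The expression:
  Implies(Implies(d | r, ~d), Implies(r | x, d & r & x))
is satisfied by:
  {d: True, x: False, r: False}
  {r: True, d: True, x: False}
  {d: True, x: True, r: False}
  {r: True, d: True, x: True}
  {r: False, x: False, d: False}


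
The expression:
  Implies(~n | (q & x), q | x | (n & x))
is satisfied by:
  {n: True, x: True, q: True}
  {n: True, x: True, q: False}
  {n: True, q: True, x: False}
  {n: True, q: False, x: False}
  {x: True, q: True, n: False}
  {x: True, q: False, n: False}
  {q: True, x: False, n: False}


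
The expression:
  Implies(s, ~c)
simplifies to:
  ~c | ~s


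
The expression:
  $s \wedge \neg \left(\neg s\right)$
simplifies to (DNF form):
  $s$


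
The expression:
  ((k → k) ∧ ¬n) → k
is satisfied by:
  {n: True, k: True}
  {n: True, k: False}
  {k: True, n: False}


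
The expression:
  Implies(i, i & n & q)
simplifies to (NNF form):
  ~i | (n & q)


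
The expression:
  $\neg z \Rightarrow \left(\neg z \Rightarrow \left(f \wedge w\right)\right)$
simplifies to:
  $z \vee \left(f \wedge w\right)$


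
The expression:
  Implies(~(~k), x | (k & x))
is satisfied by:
  {x: True, k: False}
  {k: False, x: False}
  {k: True, x: True}


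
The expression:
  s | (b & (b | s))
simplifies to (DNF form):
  b | s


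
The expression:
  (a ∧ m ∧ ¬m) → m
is always true.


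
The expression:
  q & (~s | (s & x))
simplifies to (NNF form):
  q & (x | ~s)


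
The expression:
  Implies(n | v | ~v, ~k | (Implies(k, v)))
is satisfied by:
  {v: True, k: False}
  {k: False, v: False}
  {k: True, v: True}


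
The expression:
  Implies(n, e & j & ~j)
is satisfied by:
  {n: False}


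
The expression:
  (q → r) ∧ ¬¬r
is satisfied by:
  {r: True}


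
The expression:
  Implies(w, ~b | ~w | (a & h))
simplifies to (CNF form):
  (a | ~b | ~w) & (h | ~b | ~w)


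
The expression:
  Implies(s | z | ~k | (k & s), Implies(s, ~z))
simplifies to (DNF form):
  ~s | ~z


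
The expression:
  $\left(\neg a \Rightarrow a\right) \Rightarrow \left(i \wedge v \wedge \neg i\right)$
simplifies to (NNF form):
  $\neg a$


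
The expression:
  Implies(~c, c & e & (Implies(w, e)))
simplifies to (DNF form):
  c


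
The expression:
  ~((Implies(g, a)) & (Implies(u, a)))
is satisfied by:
  {u: True, g: True, a: False}
  {u: True, g: False, a: False}
  {g: True, u: False, a: False}


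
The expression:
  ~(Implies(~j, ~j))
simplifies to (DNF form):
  False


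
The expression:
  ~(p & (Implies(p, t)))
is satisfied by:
  {p: False, t: False}
  {t: True, p: False}
  {p: True, t: False}


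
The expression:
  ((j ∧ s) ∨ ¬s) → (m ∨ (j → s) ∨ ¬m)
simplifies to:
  True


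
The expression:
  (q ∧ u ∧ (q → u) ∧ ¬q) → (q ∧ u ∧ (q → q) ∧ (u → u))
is always true.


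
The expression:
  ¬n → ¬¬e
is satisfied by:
  {n: True, e: True}
  {n: True, e: False}
  {e: True, n: False}


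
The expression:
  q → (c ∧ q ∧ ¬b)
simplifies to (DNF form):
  (c ∧ ¬b) ∨ ¬q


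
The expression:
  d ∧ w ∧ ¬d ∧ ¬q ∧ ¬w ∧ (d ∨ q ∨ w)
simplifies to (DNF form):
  False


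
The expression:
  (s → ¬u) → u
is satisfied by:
  {u: True}


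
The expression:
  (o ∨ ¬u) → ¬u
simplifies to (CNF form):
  ¬o ∨ ¬u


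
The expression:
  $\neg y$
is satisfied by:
  {y: False}


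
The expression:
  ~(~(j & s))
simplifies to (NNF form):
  j & s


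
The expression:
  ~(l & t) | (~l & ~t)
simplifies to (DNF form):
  ~l | ~t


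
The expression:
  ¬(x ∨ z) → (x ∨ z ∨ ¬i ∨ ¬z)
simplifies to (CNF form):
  True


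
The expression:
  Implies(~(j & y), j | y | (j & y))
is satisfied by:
  {y: True, j: True}
  {y: True, j: False}
  {j: True, y: False}


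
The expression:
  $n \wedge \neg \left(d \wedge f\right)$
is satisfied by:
  {n: True, d: False, f: False}
  {f: True, n: True, d: False}
  {d: True, n: True, f: False}


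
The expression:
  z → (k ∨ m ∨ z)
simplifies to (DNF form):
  True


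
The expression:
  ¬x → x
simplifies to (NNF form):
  x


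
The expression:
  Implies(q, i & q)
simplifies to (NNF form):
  i | ~q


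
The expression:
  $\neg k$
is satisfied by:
  {k: False}


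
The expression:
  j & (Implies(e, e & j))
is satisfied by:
  {j: True}


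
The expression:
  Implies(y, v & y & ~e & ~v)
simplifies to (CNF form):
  ~y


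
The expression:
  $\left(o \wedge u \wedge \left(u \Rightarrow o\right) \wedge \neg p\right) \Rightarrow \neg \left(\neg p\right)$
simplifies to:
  $p \vee \neg o \vee \neg u$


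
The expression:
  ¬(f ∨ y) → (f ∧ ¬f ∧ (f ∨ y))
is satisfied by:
  {y: True, f: True}
  {y: True, f: False}
  {f: True, y: False}


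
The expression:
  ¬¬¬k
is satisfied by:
  {k: False}


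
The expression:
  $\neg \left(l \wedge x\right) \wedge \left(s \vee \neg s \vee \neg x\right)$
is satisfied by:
  {l: False, x: False}
  {x: True, l: False}
  {l: True, x: False}


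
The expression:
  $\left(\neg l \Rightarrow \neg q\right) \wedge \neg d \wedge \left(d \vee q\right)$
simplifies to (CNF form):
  $l \wedge q \wedge \neg d$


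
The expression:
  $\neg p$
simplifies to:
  $\neg p$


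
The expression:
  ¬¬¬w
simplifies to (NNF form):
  ¬w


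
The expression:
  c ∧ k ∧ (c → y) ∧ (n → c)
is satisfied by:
  {c: True, y: True, k: True}


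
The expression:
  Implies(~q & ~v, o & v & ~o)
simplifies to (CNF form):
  q | v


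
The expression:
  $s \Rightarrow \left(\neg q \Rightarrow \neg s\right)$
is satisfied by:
  {q: True, s: False}
  {s: False, q: False}
  {s: True, q: True}


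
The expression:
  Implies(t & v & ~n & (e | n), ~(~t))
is always true.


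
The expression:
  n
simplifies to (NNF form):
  n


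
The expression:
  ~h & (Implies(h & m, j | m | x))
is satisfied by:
  {h: False}


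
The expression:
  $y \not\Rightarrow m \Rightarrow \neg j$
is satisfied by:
  {m: True, y: False, j: False}
  {m: False, y: False, j: False}
  {j: True, m: True, y: False}
  {j: True, m: False, y: False}
  {y: True, m: True, j: False}
  {y: True, m: False, j: False}
  {y: True, j: True, m: True}


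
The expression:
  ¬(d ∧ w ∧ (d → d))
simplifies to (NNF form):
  ¬d ∨ ¬w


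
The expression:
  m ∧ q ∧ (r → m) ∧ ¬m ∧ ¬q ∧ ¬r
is never true.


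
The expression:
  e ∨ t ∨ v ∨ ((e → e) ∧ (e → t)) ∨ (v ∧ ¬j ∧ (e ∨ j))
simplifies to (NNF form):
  True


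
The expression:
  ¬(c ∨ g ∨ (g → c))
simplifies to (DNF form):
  False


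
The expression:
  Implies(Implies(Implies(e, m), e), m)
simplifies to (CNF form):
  m | ~e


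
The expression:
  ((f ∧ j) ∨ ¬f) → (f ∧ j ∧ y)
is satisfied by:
  {y: True, f: True, j: False}
  {f: True, j: False, y: False}
  {j: True, y: True, f: True}


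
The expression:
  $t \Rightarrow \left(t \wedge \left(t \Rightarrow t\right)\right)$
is always true.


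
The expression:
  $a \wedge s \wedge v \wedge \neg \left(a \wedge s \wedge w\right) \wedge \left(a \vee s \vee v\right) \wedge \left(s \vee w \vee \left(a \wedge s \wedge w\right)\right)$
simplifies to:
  $a \wedge s \wedge v \wedge \neg w$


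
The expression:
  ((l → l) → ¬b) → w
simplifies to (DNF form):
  b ∨ w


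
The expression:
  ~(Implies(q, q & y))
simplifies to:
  q & ~y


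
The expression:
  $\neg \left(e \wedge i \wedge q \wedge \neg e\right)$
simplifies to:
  $\text{True}$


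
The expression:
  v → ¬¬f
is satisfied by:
  {f: True, v: False}
  {v: False, f: False}
  {v: True, f: True}


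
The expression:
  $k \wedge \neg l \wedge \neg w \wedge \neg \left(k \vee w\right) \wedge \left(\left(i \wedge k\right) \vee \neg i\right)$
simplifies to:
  $\text{False}$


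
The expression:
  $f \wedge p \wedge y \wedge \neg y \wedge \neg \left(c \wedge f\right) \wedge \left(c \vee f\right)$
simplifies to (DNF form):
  $\text{False}$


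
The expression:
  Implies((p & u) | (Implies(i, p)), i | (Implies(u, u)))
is always true.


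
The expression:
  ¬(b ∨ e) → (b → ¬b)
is always true.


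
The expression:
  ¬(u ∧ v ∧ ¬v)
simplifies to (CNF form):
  True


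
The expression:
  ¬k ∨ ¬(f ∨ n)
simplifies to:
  (¬f ∧ ¬n) ∨ ¬k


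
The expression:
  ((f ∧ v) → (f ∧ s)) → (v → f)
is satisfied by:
  {f: True, v: False}
  {v: False, f: False}
  {v: True, f: True}


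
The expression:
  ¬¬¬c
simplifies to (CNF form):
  ¬c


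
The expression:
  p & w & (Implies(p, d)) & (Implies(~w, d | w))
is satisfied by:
  {p: True, w: True, d: True}


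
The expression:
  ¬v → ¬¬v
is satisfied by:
  {v: True}


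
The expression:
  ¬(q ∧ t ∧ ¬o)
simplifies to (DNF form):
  o ∨ ¬q ∨ ¬t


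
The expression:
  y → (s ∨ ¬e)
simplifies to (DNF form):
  s ∨ ¬e ∨ ¬y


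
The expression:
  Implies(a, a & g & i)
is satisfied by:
  {i: True, g: True, a: False}
  {i: True, g: False, a: False}
  {g: True, i: False, a: False}
  {i: False, g: False, a: False}
  {i: True, a: True, g: True}


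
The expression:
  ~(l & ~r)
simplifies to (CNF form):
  r | ~l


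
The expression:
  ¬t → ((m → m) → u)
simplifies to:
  t ∨ u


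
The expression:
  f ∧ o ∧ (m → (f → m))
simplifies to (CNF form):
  f ∧ o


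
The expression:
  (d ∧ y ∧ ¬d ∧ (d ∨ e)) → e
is always true.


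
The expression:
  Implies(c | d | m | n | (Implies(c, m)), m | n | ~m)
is always true.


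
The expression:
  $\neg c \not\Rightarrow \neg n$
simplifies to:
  $n \wedge \neg c$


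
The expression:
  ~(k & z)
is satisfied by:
  {k: False, z: False}
  {z: True, k: False}
  {k: True, z: False}


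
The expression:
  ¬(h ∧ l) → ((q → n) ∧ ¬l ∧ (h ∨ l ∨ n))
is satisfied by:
  {h: True, n: True, q: False, l: False}
  {h: True, n: False, q: False, l: False}
  {h: True, l: True, n: True, q: False}
  {h: True, l: True, n: False, q: False}
  {h: True, q: True, n: True, l: False}
  {h: True, q: True, l: True, n: True}
  {h: True, q: True, l: True, n: False}
  {n: True, h: False, q: False, l: False}
  {q: True, n: True, h: False, l: False}


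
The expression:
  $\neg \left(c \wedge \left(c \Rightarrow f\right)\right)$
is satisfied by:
  {c: False, f: False}
  {f: True, c: False}
  {c: True, f: False}


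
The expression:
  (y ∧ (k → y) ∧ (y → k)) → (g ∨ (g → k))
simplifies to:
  True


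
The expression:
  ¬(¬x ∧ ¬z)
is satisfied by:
  {x: True, z: True}
  {x: True, z: False}
  {z: True, x: False}


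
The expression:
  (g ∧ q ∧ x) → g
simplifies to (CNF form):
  True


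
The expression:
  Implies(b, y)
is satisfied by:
  {y: True, b: False}
  {b: False, y: False}
  {b: True, y: True}


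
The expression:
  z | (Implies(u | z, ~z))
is always true.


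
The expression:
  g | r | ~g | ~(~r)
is always true.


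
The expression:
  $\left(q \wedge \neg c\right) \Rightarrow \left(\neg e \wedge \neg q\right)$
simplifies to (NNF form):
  $c \vee \neg q$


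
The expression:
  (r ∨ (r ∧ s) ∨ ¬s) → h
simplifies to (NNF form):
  h ∨ (s ∧ ¬r)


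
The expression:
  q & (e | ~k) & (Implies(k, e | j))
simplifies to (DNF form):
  (e & q) | (q & ~k)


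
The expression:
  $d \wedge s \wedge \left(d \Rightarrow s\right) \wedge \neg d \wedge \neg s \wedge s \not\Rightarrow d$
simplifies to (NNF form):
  $\text{False}$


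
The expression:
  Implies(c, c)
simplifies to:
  True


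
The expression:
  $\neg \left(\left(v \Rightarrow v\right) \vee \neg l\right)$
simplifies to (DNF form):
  $\text{False}$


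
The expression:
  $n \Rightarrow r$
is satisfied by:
  {r: True, n: False}
  {n: False, r: False}
  {n: True, r: True}


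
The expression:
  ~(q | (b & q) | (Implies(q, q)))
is never true.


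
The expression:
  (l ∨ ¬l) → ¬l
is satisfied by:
  {l: False}


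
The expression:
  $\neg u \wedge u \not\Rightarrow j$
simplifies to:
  $\text{False}$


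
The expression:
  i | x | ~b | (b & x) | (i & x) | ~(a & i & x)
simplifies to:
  True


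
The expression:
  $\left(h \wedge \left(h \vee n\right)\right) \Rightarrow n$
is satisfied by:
  {n: True, h: False}
  {h: False, n: False}
  {h: True, n: True}


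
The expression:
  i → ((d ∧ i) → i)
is always true.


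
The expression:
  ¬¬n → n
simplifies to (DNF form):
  True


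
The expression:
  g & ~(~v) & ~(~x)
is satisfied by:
  {x: True, g: True, v: True}


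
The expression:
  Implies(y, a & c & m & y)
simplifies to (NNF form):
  ~y | (a & c & m)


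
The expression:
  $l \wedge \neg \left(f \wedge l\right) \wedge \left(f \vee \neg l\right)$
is never true.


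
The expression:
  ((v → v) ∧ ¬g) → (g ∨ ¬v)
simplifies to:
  g ∨ ¬v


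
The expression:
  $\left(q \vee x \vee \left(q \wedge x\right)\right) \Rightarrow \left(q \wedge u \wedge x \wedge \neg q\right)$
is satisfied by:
  {q: False, x: False}


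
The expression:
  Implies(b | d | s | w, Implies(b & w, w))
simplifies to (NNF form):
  True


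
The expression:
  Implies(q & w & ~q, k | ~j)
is always true.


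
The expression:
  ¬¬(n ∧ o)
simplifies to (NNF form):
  n ∧ o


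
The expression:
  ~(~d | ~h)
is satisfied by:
  {h: True, d: True}


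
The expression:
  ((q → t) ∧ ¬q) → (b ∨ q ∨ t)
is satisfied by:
  {t: True, b: True, q: True}
  {t: True, b: True, q: False}
  {t: True, q: True, b: False}
  {t: True, q: False, b: False}
  {b: True, q: True, t: False}
  {b: True, q: False, t: False}
  {q: True, b: False, t: False}


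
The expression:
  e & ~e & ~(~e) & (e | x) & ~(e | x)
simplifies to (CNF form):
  False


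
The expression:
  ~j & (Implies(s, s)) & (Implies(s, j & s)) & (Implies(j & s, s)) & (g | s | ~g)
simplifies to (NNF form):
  ~j & ~s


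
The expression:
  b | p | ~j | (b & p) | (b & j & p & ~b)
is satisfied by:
  {b: True, p: True, j: False}
  {b: True, p: False, j: False}
  {p: True, b: False, j: False}
  {b: False, p: False, j: False}
  {j: True, b: True, p: True}
  {j: True, b: True, p: False}
  {j: True, p: True, b: False}


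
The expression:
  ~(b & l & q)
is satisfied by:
  {l: False, q: False, b: False}
  {b: True, l: False, q: False}
  {q: True, l: False, b: False}
  {b: True, q: True, l: False}
  {l: True, b: False, q: False}
  {b: True, l: True, q: False}
  {q: True, l: True, b: False}


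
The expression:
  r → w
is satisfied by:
  {w: True, r: False}
  {r: False, w: False}
  {r: True, w: True}


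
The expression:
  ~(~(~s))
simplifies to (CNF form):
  ~s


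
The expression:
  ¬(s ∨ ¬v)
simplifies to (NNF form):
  v ∧ ¬s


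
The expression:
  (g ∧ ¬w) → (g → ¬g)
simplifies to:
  w ∨ ¬g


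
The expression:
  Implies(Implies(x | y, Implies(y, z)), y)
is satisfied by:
  {y: True}


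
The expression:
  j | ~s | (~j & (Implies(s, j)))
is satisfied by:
  {j: True, s: False}
  {s: False, j: False}
  {s: True, j: True}


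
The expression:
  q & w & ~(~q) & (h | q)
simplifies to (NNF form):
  q & w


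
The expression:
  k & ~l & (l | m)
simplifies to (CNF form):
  k & m & ~l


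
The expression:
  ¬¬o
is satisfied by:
  {o: True}


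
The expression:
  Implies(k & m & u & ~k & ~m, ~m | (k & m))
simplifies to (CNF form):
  True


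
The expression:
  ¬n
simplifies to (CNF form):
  ¬n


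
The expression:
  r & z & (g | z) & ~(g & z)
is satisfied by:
  {r: True, z: True, g: False}


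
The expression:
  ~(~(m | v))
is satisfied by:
  {m: True, v: True}
  {m: True, v: False}
  {v: True, m: False}


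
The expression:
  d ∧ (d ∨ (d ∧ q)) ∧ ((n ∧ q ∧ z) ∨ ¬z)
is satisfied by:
  {n: True, d: True, q: True, z: False}
  {n: True, d: True, q: False, z: False}
  {d: True, q: True, n: False, z: False}
  {d: True, n: False, q: False, z: False}
  {n: True, z: True, d: True, q: True}


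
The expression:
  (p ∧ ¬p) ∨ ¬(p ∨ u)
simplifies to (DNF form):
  ¬p ∧ ¬u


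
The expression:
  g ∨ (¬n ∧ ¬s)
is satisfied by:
  {g: True, s: False, n: False}
  {n: True, g: True, s: False}
  {g: True, s: True, n: False}
  {n: True, g: True, s: True}
  {n: False, s: False, g: False}


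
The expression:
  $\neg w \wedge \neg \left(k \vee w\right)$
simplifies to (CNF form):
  $\neg k \wedge \neg w$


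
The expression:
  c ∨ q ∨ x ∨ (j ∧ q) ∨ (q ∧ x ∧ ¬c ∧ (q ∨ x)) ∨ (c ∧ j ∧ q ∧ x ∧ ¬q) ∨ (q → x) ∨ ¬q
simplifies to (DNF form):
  True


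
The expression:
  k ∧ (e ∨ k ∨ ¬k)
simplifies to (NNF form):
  k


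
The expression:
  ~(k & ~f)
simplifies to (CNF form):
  f | ~k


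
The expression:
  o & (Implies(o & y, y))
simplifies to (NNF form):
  o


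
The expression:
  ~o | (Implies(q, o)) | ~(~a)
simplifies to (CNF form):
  True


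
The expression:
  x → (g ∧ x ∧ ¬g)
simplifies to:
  ¬x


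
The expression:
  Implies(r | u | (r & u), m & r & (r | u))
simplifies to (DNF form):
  (m & r) | (~r & ~u)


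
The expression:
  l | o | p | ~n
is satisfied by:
  {o: True, l: True, p: True, n: False}
  {o: True, l: True, p: False, n: False}
  {o: True, p: True, l: False, n: False}
  {o: True, p: False, l: False, n: False}
  {l: True, p: True, o: False, n: False}
  {l: True, p: False, o: False, n: False}
  {p: True, o: False, l: False, n: False}
  {p: False, o: False, l: False, n: False}
  {n: True, o: True, l: True, p: True}
  {n: True, o: True, l: True, p: False}
  {n: True, o: True, p: True, l: False}
  {n: True, o: True, p: False, l: False}
  {n: True, l: True, p: True, o: False}
  {n: True, l: True, p: False, o: False}
  {n: True, p: True, l: False, o: False}


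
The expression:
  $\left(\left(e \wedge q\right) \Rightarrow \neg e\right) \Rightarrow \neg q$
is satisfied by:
  {e: True, q: False}
  {q: False, e: False}
  {q: True, e: True}


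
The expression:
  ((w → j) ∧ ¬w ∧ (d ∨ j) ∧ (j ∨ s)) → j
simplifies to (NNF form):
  j ∨ w ∨ ¬d ∨ ¬s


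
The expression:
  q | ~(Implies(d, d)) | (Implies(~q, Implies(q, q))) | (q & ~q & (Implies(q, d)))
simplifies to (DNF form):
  True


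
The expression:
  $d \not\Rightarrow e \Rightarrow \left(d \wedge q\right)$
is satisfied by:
  {q: True, e: True, d: False}
  {q: True, e: False, d: False}
  {e: True, q: False, d: False}
  {q: False, e: False, d: False}
  {d: True, q: True, e: True}
  {d: True, q: True, e: False}
  {d: True, e: True, q: False}


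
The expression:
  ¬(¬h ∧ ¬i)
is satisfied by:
  {i: True, h: True}
  {i: True, h: False}
  {h: True, i: False}


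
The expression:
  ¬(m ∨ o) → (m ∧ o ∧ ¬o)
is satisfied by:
  {o: True, m: True}
  {o: True, m: False}
  {m: True, o: False}


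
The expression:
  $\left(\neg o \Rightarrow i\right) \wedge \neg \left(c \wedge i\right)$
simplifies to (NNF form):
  $\left(i \wedge \neg c\right) \vee \left(o \wedge \neg i\right)$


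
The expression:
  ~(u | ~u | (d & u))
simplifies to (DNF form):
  False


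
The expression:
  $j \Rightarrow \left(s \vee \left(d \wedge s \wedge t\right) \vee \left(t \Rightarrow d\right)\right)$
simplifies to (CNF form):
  $d \vee s \vee \neg j \vee \neg t$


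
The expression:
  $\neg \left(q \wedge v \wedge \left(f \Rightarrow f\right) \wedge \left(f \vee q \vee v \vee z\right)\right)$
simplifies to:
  $\neg q \vee \neg v$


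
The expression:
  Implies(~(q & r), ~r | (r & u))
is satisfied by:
  {q: True, u: True, r: False}
  {q: True, u: False, r: False}
  {u: True, q: False, r: False}
  {q: False, u: False, r: False}
  {r: True, q: True, u: True}
  {r: True, q: True, u: False}
  {r: True, u: True, q: False}


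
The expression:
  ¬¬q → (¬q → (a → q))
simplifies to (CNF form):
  True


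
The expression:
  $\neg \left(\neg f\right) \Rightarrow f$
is always true.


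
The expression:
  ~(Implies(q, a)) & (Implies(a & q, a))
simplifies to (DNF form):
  q & ~a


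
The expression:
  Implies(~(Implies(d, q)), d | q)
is always true.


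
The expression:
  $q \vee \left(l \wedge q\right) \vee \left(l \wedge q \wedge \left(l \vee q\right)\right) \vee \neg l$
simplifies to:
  $q \vee \neg l$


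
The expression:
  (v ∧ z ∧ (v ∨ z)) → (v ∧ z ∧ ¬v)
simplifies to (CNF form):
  ¬v ∨ ¬z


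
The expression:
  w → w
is always true.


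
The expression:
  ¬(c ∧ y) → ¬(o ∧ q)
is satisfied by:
  {c: True, y: True, o: False, q: False}
  {c: True, y: False, o: False, q: False}
  {y: True, c: False, o: False, q: False}
  {c: False, y: False, o: False, q: False}
  {c: True, q: True, y: True, o: False}
  {c: True, q: True, y: False, o: False}
  {q: True, y: True, c: False, o: False}
  {q: True, c: False, y: False, o: False}
  {c: True, o: True, y: True, q: False}
  {c: True, o: True, y: False, q: False}
  {o: True, y: True, c: False, q: False}
  {o: True, c: False, y: False, q: False}
  {c: True, q: True, o: True, y: True}


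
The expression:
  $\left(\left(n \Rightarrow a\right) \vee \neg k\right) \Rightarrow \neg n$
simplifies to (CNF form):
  $\left(k \vee \neg n\right) \wedge \left(\neg a \vee \neg n\right)$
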